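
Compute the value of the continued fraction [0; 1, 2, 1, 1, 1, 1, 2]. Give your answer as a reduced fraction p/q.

a_0 = 0: 0/1
a_1 = 1: 1/1
a_2 = 2: 2/3
a_3 = 1: 3/4
a_4 = 1: 5/7
a_5 = 1: 8/11
a_6 = 1: 13/18
a_7 = 2: 34/47

34/47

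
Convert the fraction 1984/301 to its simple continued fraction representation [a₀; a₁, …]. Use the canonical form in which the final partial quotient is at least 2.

[6; 1, 1, 2, 4, 4, 3]

1984 = 6·301 + 178, so a_0 = 6
301 = 1·178 + 123, so a_1 = 1
178 = 1·123 + 55, so a_2 = 1
123 = 2·55 + 13, so a_3 = 2
55 = 4·13 + 3, so a_4 = 4
13 = 4·3 + 1, so a_5 = 4
3 = 3·1 + 0, so a_6 = 3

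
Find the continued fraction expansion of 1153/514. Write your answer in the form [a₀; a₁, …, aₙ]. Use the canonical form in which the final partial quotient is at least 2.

Repeatedly divide and take the remainder:
1153 ÷ 514 → quotient 2, remainder 125
514 ÷ 125 → quotient 4, remainder 14
125 ÷ 14 → quotient 8, remainder 13
14 ÷ 13 → quotient 1, remainder 1
13 ÷ 1 → quotient 13, remainder 0

[2; 4, 8, 1, 13]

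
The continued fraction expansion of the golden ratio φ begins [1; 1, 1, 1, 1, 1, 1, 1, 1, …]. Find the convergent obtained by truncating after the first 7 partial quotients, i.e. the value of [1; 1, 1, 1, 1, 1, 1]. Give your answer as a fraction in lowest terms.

21/13

Use the convergent recurrence hₖ = aₖ·hₖ₋₁ + hₖ₋₂ (and likewise for the denominators kₖ):
a_0 = 1: 1/1
a_1 = 1: 2/1
a_2 = 1: 3/2
a_3 = 1: 5/3
a_4 = 1: 8/5
a_5 = 1: 13/8
a_6 = 1: 21/13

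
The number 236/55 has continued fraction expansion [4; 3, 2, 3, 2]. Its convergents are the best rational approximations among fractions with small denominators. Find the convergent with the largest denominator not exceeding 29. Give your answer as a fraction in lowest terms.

103/24

a_0 = 4: 4/1  (≤ bound)
a_1 = 3: 13/3  (≤ bound)
a_2 = 2: 30/7  (≤ bound)
a_3 = 3: 103/24  (≤ bound)
a_4 = 2: 236/55  (> 29, stop)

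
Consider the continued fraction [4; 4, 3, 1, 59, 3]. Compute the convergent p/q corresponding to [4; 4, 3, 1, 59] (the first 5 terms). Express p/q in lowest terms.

Start with 59.
1 + 1/(59/1) = 1 + 1/59 = 60/59
3 + 1/(60/59) = 3 + 59/60 = 239/60
4 + 1/(239/60) = 4 + 60/239 = 1016/239
4 + 1/(1016/239) = 4 + 239/1016 = 4303/1016

4303/1016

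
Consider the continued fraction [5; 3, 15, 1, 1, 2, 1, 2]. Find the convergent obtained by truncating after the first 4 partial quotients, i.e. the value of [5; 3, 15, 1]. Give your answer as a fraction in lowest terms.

261/49

Start with 1.
15 + 1/(1/1) = 15 + 1/1 = 16/1
3 + 1/(16/1) = 3 + 1/16 = 49/16
5 + 1/(49/16) = 5 + 16/49 = 261/49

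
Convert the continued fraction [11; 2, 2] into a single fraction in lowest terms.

57/5

Start with 2.
2 + 1/(2/1) = 2 + 1/2 = 5/2
11 + 1/(5/2) = 11 + 2/5 = 57/5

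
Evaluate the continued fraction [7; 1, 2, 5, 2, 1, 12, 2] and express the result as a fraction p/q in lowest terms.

a_0 = 7: 7/1
a_1 = 1: 8/1
a_2 = 2: 23/3
a_3 = 5: 123/16
a_4 = 2: 269/35
a_5 = 1: 392/51
a_6 = 12: 4973/647
a_7 = 2: 10338/1345

10338/1345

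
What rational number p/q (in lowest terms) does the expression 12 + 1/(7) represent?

85/7

Build up convergents one term at a time:
a_0 = 12: 12/1
a_1 = 7: 85/7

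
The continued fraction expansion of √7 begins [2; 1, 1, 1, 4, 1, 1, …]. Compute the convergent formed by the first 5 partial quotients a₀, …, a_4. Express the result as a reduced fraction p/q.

37/14

Build up convergents one term at a time:
a_0 = 2: 2/1
a_1 = 1: 3/1
a_2 = 1: 5/2
a_3 = 1: 8/3
a_4 = 4: 37/14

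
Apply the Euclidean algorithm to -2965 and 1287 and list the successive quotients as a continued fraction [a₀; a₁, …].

⌊-2965/1287⌋ = -3, remainder 896
⌊1287/896⌋ = 1, remainder 391
⌊896/391⌋ = 2, remainder 114
⌊391/114⌋ = 3, remainder 49
⌊114/49⌋ = 2, remainder 16
⌊49/16⌋ = 3, remainder 1
⌊16/1⌋ = 16, remainder 0

[-3; 1, 2, 3, 2, 3, 16]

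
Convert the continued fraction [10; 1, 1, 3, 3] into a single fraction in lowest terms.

a_0 = 10: 10/1
a_1 = 1: 11/1
a_2 = 1: 21/2
a_3 = 3: 74/7
a_4 = 3: 243/23

243/23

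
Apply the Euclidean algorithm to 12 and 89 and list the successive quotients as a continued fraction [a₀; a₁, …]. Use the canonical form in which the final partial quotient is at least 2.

[0; 7, 2, 2, 2]

Run the Euclidean algorithm, recording each quotient:
⌊12/89⌋ = 0, remainder 12
⌊89/12⌋ = 7, remainder 5
⌊12/5⌋ = 2, remainder 2
⌊5/2⌋ = 2, remainder 1
⌊2/1⌋ = 2, remainder 0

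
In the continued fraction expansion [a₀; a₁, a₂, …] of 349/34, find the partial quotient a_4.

⌊349/34⌋ = 10, remainder 9
⌊34/9⌋ = 3, remainder 7
⌊9/7⌋ = 1, remainder 2
⌊7/2⌋ = 3, remainder 1
⌊2/1⌋ = 2, remainder 0

2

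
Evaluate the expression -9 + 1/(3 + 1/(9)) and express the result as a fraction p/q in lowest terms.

-243/28

Compute successive convergents:
a_0 = -9: -9/1
a_1 = 3: -26/3
a_2 = 9: -243/28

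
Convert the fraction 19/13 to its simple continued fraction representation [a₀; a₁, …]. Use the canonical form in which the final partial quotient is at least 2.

[1; 2, 6]

Run the Euclidean algorithm, recording each quotient:
19 ÷ 13 → quotient 1, remainder 6
13 ÷ 6 → quotient 2, remainder 1
6 ÷ 1 → quotient 6, remainder 0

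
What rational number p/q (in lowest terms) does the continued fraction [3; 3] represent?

Start with 3.
3 + 1/(3/1) = 3 + 1/3 = 10/3

10/3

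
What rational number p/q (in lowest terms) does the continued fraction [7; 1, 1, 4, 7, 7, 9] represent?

32036/4241

Start with 9.
7 + 1/(9/1) = 7 + 1/9 = 64/9
7 + 1/(64/9) = 7 + 9/64 = 457/64
4 + 1/(457/64) = 4 + 64/457 = 1892/457
1 + 1/(1892/457) = 1 + 457/1892 = 2349/1892
1 + 1/(2349/1892) = 1 + 1892/2349 = 4241/2349
7 + 1/(4241/2349) = 7 + 2349/4241 = 32036/4241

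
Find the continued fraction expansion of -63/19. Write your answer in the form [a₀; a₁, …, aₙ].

[-4; 1, 2, 6]

-63 ÷ 19 → quotient -4, remainder 13
19 ÷ 13 → quotient 1, remainder 6
13 ÷ 6 → quotient 2, remainder 1
6 ÷ 1 → quotient 6, remainder 0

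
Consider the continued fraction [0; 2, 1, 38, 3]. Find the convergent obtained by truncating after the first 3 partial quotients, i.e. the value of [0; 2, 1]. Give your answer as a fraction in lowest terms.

1/3

a_0 = 0: 0/1
a_1 = 2: 1/2
a_2 = 1: 1/3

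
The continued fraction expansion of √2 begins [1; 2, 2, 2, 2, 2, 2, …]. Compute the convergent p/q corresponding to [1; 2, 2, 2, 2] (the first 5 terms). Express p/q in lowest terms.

Collapse the nested fraction from the inside out:
Start with 2.
2 + 1/(2/1) = 2 + 1/2 = 5/2
2 + 1/(5/2) = 2 + 2/5 = 12/5
2 + 1/(12/5) = 2 + 5/12 = 29/12
1 + 1/(29/12) = 1 + 12/29 = 41/29

41/29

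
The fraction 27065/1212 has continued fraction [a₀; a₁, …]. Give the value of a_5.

4

27065 ÷ 1212 → quotient 22, remainder 401
1212 ÷ 401 → quotient 3, remainder 9
401 ÷ 9 → quotient 44, remainder 5
9 ÷ 5 → quotient 1, remainder 4
5 ÷ 4 → quotient 1, remainder 1
4 ÷ 1 → quotient 4, remainder 0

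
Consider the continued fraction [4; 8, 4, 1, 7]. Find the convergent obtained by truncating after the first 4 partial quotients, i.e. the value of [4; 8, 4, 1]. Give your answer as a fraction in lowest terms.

Start with 1.
4 + 1/(1/1) = 4 + 1/1 = 5/1
8 + 1/(5/1) = 8 + 1/5 = 41/5
4 + 1/(41/5) = 4 + 5/41 = 169/41

169/41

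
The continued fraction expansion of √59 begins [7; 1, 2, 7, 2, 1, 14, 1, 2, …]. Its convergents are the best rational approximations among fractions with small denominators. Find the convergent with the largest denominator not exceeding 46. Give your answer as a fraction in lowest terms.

a_0 = 7: 7/1  (≤ bound)
a_1 = 1: 8/1  (≤ bound)
a_2 = 2: 23/3  (≤ bound)
a_3 = 7: 169/22  (≤ bound)
a_4 = 2: 361/47  (> 46, stop)

169/22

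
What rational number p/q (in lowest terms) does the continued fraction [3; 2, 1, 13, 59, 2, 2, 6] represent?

260757/78037

a_0 = 3: 3/1
a_1 = 2: 7/2
a_2 = 1: 10/3
a_3 = 13: 137/41
a_4 = 59: 8093/2422
a_5 = 2: 16323/4885
a_6 = 2: 40739/12192
a_7 = 6: 260757/78037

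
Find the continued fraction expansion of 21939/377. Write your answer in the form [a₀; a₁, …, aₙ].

21939 = 58·377 + 73, so a_0 = 58
377 = 5·73 + 12, so a_1 = 5
73 = 6·12 + 1, so a_2 = 6
12 = 12·1 + 0, so a_3 = 12

[58; 5, 6, 12]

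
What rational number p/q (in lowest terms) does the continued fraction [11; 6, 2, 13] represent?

a_0 = 11: 11/1
a_1 = 6: 67/6
a_2 = 2: 145/13
a_3 = 13: 1952/175

1952/175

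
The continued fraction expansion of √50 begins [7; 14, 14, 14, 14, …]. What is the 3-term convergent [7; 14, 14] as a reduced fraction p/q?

1393/197

Build up convergents one term at a time:
a_0 = 7: 7/1
a_1 = 14: 99/14
a_2 = 14: 1393/197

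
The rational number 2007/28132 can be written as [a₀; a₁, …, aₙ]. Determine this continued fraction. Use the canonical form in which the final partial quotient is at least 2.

[0; 14, 59, 34]

2007 = 0·28132 + 2007, so a_0 = 0
28132 = 14·2007 + 34, so a_1 = 14
2007 = 59·34 + 1, so a_2 = 59
34 = 34·1 + 0, so a_3 = 34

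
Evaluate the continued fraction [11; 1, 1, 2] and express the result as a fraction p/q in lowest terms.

a_0 = 11: 11/1
a_1 = 1: 12/1
a_2 = 1: 23/2
a_3 = 2: 58/5

58/5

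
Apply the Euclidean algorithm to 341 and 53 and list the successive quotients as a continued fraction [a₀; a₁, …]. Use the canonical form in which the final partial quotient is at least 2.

341 = 6·53 + 23, so a_0 = 6
53 = 2·23 + 7, so a_1 = 2
23 = 3·7 + 2, so a_2 = 3
7 = 3·2 + 1, so a_3 = 3
2 = 2·1 + 0, so a_4 = 2

[6; 2, 3, 3, 2]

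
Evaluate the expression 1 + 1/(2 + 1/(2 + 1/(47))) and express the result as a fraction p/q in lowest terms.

Start with 47.
2 + 1/(47/1) = 2 + 1/47 = 95/47
2 + 1/(95/47) = 2 + 47/95 = 237/95
1 + 1/(237/95) = 1 + 95/237 = 332/237

332/237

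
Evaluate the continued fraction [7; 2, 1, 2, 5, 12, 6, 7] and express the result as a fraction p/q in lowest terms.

168328/22833

Start with 7.
6 + 1/(7/1) = 6 + 1/7 = 43/7
12 + 1/(43/7) = 12 + 7/43 = 523/43
5 + 1/(523/43) = 5 + 43/523 = 2658/523
2 + 1/(2658/523) = 2 + 523/2658 = 5839/2658
1 + 1/(5839/2658) = 1 + 2658/5839 = 8497/5839
2 + 1/(8497/5839) = 2 + 5839/8497 = 22833/8497
7 + 1/(22833/8497) = 7 + 8497/22833 = 168328/22833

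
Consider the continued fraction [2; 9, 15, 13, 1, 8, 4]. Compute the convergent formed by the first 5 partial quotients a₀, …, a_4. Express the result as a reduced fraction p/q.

4037/1913

a_0 = 2: 2/1
a_1 = 9: 19/9
a_2 = 15: 287/136
a_3 = 13: 3750/1777
a_4 = 1: 4037/1913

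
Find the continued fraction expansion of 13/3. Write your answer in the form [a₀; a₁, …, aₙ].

[4; 3]

⌊13/3⌋ = 4, remainder 1
⌊3/1⌋ = 3, remainder 0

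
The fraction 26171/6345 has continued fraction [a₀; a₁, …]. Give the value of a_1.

8

Apply division with remainder until the remainder is 0:
⌊26171/6345⌋ = 4, remainder 791
⌊6345/791⌋ = 8, remainder 17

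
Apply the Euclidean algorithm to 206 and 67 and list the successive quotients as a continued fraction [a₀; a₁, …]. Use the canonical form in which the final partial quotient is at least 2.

[3; 13, 2, 2]

Run the Euclidean algorithm, recording each quotient:
206 = 3·67 + 5, so a_0 = 3
67 = 13·5 + 2, so a_1 = 13
5 = 2·2 + 1, so a_2 = 2
2 = 2·1 + 0, so a_3 = 2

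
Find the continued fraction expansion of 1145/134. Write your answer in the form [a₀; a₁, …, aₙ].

Apply division with remainder until the remainder is 0:
⌊1145/134⌋ = 8, remainder 73
⌊134/73⌋ = 1, remainder 61
⌊73/61⌋ = 1, remainder 12
⌊61/12⌋ = 5, remainder 1
⌊12/1⌋ = 12, remainder 0

[8; 1, 1, 5, 12]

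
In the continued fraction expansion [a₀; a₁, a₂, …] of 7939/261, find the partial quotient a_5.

Apply division with remainder until the remainder is 0:
7939 ÷ 261 → quotient 30, remainder 109
261 ÷ 109 → quotient 2, remainder 43
109 ÷ 43 → quotient 2, remainder 23
43 ÷ 23 → quotient 1, remainder 20
23 ÷ 20 → quotient 1, remainder 3
20 ÷ 3 → quotient 6, remainder 2

6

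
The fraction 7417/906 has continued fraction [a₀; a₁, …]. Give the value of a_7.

7417 = 8·906 + 169, so a_0 = 8
906 = 5·169 + 61, so a_1 = 5
169 = 2·61 + 47, so a_2 = 2
61 = 1·47 + 14, so a_3 = 1
47 = 3·14 + 5, so a_4 = 3
14 = 2·5 + 4, so a_5 = 2
5 = 1·4 + 1, so a_6 = 1
4 = 4·1 + 0, so a_7 = 4

4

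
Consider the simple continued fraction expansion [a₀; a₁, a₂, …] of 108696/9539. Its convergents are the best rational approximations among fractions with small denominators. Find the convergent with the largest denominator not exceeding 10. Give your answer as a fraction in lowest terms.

a_0 = 11: 11/1  (≤ bound)
a_1 = 2: 23/2  (≤ bound)
a_2 = 1: 34/3  (≤ bound)
a_3 = 1: 57/5  (≤ bound)
a_4 = 7: 433/38  (> 10, stop)

57/5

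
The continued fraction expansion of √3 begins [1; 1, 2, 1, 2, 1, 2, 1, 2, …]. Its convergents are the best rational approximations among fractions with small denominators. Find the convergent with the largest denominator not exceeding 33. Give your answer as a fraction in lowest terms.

26/15

a_0 = 1: 1/1  (≤ bound)
a_1 = 1: 2/1  (≤ bound)
a_2 = 2: 5/3  (≤ bound)
a_3 = 1: 7/4  (≤ bound)
a_4 = 2: 19/11  (≤ bound)
a_5 = 1: 26/15  (≤ bound)
a_6 = 2: 71/41  (> 33, stop)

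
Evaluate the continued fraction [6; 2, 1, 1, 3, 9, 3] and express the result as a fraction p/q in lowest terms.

3316/519

Start with 3.
9 + 1/(3/1) = 9 + 1/3 = 28/3
3 + 1/(28/3) = 3 + 3/28 = 87/28
1 + 1/(87/28) = 1 + 28/87 = 115/87
1 + 1/(115/87) = 1 + 87/115 = 202/115
2 + 1/(202/115) = 2 + 115/202 = 519/202
6 + 1/(519/202) = 6 + 202/519 = 3316/519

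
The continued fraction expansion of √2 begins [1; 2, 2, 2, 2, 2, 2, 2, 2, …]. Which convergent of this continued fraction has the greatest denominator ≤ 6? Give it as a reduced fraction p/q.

7/5

List convergents until the denominator exceeds the bound:
a_0 = 1: 1/1  (≤ bound)
a_1 = 2: 3/2  (≤ bound)
a_2 = 2: 7/5  (≤ bound)
a_3 = 2: 17/12  (> 6, stop)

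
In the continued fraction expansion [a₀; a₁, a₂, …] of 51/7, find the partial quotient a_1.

⌊51/7⌋ = 7, remainder 2
⌊7/2⌋ = 3, remainder 1

3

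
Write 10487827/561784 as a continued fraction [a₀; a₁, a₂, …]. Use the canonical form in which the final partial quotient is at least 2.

10487827 ÷ 561784 → quotient 18, remainder 375715
561784 ÷ 375715 → quotient 1, remainder 186069
375715 ÷ 186069 → quotient 2, remainder 3577
186069 ÷ 3577 → quotient 52, remainder 65
3577 ÷ 65 → quotient 55, remainder 2
65 ÷ 2 → quotient 32, remainder 1
2 ÷ 1 → quotient 2, remainder 0

[18; 1, 2, 52, 55, 32, 2]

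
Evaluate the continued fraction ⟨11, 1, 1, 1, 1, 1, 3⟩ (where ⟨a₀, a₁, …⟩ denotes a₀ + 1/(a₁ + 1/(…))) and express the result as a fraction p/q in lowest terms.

a_0 = 11: 11/1
a_1 = 1: 12/1
a_2 = 1: 23/2
a_3 = 1: 35/3
a_4 = 1: 58/5
a_5 = 1: 93/8
a_6 = 3: 337/29

337/29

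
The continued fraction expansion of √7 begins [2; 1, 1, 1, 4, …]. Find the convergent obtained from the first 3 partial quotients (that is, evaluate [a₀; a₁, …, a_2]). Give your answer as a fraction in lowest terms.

5/2

a_0 = 2: 2/1
a_1 = 1: 3/1
a_2 = 1: 5/2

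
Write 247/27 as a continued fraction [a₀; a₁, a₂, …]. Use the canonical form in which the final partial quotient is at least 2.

247 ÷ 27 → quotient 9, remainder 4
27 ÷ 4 → quotient 6, remainder 3
4 ÷ 3 → quotient 1, remainder 1
3 ÷ 1 → quotient 3, remainder 0

[9; 6, 1, 3]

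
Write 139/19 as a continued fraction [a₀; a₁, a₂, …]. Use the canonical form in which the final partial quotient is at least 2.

[7; 3, 6]

139 = 7·19 + 6, so a_0 = 7
19 = 3·6 + 1, so a_1 = 3
6 = 6·1 + 0, so a_2 = 6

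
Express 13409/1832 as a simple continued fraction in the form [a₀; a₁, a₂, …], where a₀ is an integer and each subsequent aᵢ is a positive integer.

Run the Euclidean algorithm, recording each quotient:
13409 = 7·1832 + 585, so a_0 = 7
1832 = 3·585 + 77, so a_1 = 3
585 = 7·77 + 46, so a_2 = 7
77 = 1·46 + 31, so a_3 = 1
46 = 1·31 + 15, so a_4 = 1
31 = 2·15 + 1, so a_5 = 2
15 = 15·1 + 0, so a_6 = 15

[7; 3, 7, 1, 1, 2, 15]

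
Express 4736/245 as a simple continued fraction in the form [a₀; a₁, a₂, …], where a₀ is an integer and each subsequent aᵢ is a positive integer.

4736 = 19·245 + 81, so a_0 = 19
245 = 3·81 + 2, so a_1 = 3
81 = 40·2 + 1, so a_2 = 40
2 = 2·1 + 0, so a_3 = 2

[19; 3, 40, 2]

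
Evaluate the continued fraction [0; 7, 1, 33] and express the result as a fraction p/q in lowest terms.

34/271

Starting at the tail and folding back:
Start with 33.
1 + 1/(33/1) = 1 + 1/33 = 34/33
7 + 1/(34/33) = 7 + 33/34 = 271/34
0 + 1/(271/34) = 0 + 34/271 = 34/271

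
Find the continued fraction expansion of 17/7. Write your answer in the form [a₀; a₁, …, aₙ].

17 = 2·7 + 3, so a_0 = 2
7 = 2·3 + 1, so a_1 = 2
3 = 3·1 + 0, so a_2 = 3

[2; 2, 3]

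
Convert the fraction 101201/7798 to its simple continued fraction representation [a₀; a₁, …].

[12; 1, 44, 13, 3, 4]

Apply division with remainder until the remainder is 0:
⌊101201/7798⌋ = 12, remainder 7625
⌊7798/7625⌋ = 1, remainder 173
⌊7625/173⌋ = 44, remainder 13
⌊173/13⌋ = 13, remainder 4
⌊13/4⌋ = 3, remainder 1
⌊4/1⌋ = 4, remainder 0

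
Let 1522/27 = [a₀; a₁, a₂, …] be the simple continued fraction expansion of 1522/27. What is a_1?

2

Repeatedly divide and take the remainder:
1522 = 56·27 + 10, so a_0 = 56
27 = 2·10 + 7, so a_1 = 2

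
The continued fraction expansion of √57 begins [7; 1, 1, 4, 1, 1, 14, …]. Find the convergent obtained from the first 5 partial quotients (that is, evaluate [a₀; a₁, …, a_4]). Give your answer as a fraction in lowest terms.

Start with 1.
4 + 1/(1/1) = 4 + 1/1 = 5/1
1 + 1/(5/1) = 1 + 1/5 = 6/5
1 + 1/(6/5) = 1 + 5/6 = 11/6
7 + 1/(11/6) = 7 + 6/11 = 83/11

83/11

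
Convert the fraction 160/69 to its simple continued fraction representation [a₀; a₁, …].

Repeatedly divide and take the remainder:
⌊160/69⌋ = 2, remainder 22
⌊69/22⌋ = 3, remainder 3
⌊22/3⌋ = 7, remainder 1
⌊3/1⌋ = 3, remainder 0

[2; 3, 7, 3]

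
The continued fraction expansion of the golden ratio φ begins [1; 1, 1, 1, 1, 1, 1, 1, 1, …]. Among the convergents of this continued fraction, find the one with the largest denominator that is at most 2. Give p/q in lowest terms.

a_0 = 1: 1/1  (≤ bound)
a_1 = 1: 2/1  (≤ bound)
a_2 = 1: 3/2  (≤ bound)
a_3 = 1: 5/3  (> 2, stop)

3/2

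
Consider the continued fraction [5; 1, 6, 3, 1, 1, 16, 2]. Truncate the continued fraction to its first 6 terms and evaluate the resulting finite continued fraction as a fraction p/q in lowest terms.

a_0 = 5: 5/1
a_1 = 1: 6/1
a_2 = 6: 41/7
a_3 = 3: 129/22
a_4 = 1: 170/29
a_5 = 1: 299/51

299/51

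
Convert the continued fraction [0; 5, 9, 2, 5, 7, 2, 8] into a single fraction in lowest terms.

Start with 8.
2 + 1/(8/1) = 2 + 1/8 = 17/8
7 + 1/(17/8) = 7 + 8/17 = 127/17
5 + 1/(127/17) = 5 + 17/127 = 652/127
2 + 1/(652/127) = 2 + 127/652 = 1431/652
9 + 1/(1431/652) = 9 + 652/1431 = 13531/1431
5 + 1/(13531/1431) = 5 + 1431/13531 = 69086/13531
0 + 1/(69086/13531) = 0 + 13531/69086 = 13531/69086

13531/69086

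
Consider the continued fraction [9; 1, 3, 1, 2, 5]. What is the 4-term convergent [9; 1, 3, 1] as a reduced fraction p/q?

49/5

Start with 1.
3 + 1/(1/1) = 3 + 1/1 = 4/1
1 + 1/(4/1) = 1 + 1/4 = 5/4
9 + 1/(5/4) = 9 + 4/5 = 49/5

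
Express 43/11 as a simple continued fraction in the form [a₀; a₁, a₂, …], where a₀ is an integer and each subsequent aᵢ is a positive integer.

43 = 3·11 + 10, so a_0 = 3
11 = 1·10 + 1, so a_1 = 1
10 = 10·1 + 0, so a_2 = 10

[3; 1, 10]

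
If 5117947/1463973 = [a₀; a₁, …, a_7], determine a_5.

⌊5117947/1463973⌋ = 3, remainder 726028
⌊1463973/726028⌋ = 2, remainder 11917
⌊726028/11917⌋ = 60, remainder 11008
⌊11917/11008⌋ = 1, remainder 909
⌊11008/909⌋ = 12, remainder 100
⌊909/100⌋ = 9, remainder 9

9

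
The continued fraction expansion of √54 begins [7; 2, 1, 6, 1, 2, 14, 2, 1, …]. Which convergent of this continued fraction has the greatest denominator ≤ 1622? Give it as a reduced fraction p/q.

List convergents until the denominator exceeds the bound:
a_0 = 7: 7/1  (≤ bound)
a_1 = 2: 15/2  (≤ bound)
a_2 = 1: 22/3  (≤ bound)
a_3 = 6: 147/20  (≤ bound)
a_4 = 1: 169/23  (≤ bound)
a_5 = 2: 485/66  (≤ bound)
a_6 = 14: 6959/947  (≤ bound)
a_7 = 2: 14403/1960  (> 1622, stop)

6959/947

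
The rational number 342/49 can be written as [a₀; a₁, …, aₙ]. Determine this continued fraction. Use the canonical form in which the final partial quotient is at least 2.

342 ÷ 49 → quotient 6, remainder 48
49 ÷ 48 → quotient 1, remainder 1
48 ÷ 1 → quotient 48, remainder 0

[6; 1, 48]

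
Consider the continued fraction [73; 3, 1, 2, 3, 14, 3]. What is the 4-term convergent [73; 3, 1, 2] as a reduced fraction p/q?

Starting at the tail and folding back:
Start with 2.
1 + 1/(2/1) = 1 + 1/2 = 3/2
3 + 1/(3/2) = 3 + 2/3 = 11/3
73 + 1/(11/3) = 73 + 3/11 = 806/11

806/11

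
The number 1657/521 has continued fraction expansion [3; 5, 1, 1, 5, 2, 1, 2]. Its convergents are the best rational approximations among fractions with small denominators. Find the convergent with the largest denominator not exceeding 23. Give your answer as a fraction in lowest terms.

a_0 = 3: 3/1  (≤ bound)
a_1 = 5: 16/5  (≤ bound)
a_2 = 1: 19/6  (≤ bound)
a_3 = 1: 35/11  (≤ bound)
a_4 = 5: 194/61  (> 23, stop)

35/11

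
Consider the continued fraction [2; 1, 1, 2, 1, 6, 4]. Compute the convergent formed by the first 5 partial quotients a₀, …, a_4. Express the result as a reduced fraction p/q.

18/7

Work from the innermost term outward:
Start with 1.
2 + 1/(1/1) = 2 + 1/1 = 3/1
1 + 1/(3/1) = 1 + 1/3 = 4/3
1 + 1/(4/3) = 1 + 3/4 = 7/4
2 + 1/(7/4) = 2 + 4/7 = 18/7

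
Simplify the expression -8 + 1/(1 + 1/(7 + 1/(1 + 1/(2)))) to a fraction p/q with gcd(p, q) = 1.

-185/26

Use the convergent recurrence hₖ = aₖ·hₖ₋₁ + hₖ₋₂ (and likewise for the denominators kₖ):
a_0 = -8: -8/1
a_1 = 1: -7/1
a_2 = 7: -57/8
a_3 = 1: -64/9
a_4 = 2: -185/26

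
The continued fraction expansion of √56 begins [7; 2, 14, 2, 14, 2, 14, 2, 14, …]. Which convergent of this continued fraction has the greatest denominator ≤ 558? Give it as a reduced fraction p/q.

449/60

a_0 = 7: 7/1  (≤ bound)
a_1 = 2: 15/2  (≤ bound)
a_2 = 14: 217/29  (≤ bound)
a_3 = 2: 449/60  (≤ bound)
a_4 = 14: 6503/869  (> 558, stop)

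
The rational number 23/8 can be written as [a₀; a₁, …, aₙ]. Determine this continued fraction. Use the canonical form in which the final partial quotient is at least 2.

[2; 1, 7]

Repeatedly divide and take the remainder:
23 ÷ 8 → quotient 2, remainder 7
8 ÷ 7 → quotient 1, remainder 1
7 ÷ 1 → quotient 7, remainder 0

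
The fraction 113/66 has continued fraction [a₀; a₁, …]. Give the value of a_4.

9

Apply division with remainder until the remainder is 0:
113 = 1·66 + 47, so a_0 = 1
66 = 1·47 + 19, so a_1 = 1
47 = 2·19 + 9, so a_2 = 2
19 = 2·9 + 1, so a_3 = 2
9 = 9·1 + 0, so a_4 = 9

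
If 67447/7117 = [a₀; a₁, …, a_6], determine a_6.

2

67447 = 9·7117 + 3394, so a_0 = 9
7117 = 2·3394 + 329, so a_1 = 2
3394 = 10·329 + 104, so a_2 = 10
329 = 3·104 + 17, so a_3 = 3
104 = 6·17 + 2, so a_4 = 6
17 = 8·2 + 1, so a_5 = 8
2 = 2·1 + 0, so a_6 = 2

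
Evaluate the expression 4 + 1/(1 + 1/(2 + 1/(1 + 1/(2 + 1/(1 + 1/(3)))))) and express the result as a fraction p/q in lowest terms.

265/56

Work from the innermost term outward:
Start with 3.
1 + 1/(3/1) = 1 + 1/3 = 4/3
2 + 1/(4/3) = 2 + 3/4 = 11/4
1 + 1/(11/4) = 1 + 4/11 = 15/11
2 + 1/(15/11) = 2 + 11/15 = 41/15
1 + 1/(41/15) = 1 + 15/41 = 56/41
4 + 1/(56/41) = 4 + 41/56 = 265/56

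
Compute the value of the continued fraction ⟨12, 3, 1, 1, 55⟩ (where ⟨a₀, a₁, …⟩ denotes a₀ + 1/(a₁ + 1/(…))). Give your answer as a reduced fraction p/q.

4779/389

Start with 55.
1 + 1/(55/1) = 1 + 1/55 = 56/55
1 + 1/(56/55) = 1 + 55/56 = 111/56
3 + 1/(111/56) = 3 + 56/111 = 389/111
12 + 1/(389/111) = 12 + 111/389 = 4779/389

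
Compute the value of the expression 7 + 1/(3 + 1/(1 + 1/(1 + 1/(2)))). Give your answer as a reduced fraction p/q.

a_0 = 7: 7/1
a_1 = 3: 22/3
a_2 = 1: 29/4
a_3 = 1: 51/7
a_4 = 2: 131/18

131/18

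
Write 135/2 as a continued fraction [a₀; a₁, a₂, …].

[67; 2]

Run the Euclidean algorithm, recording each quotient:
⌊135/2⌋ = 67, remainder 1
⌊2/1⌋ = 2, remainder 0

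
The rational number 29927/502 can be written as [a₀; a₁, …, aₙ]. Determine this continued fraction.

Run the Euclidean algorithm, recording each quotient:
29927 = 59·502 + 309, so a_0 = 59
502 = 1·309 + 193, so a_1 = 1
309 = 1·193 + 116, so a_2 = 1
193 = 1·116 + 77, so a_3 = 1
116 = 1·77 + 39, so a_4 = 1
77 = 1·39 + 38, so a_5 = 1
39 = 1·38 + 1, so a_6 = 1
38 = 38·1 + 0, so a_7 = 38

[59; 1, 1, 1, 1, 1, 1, 38]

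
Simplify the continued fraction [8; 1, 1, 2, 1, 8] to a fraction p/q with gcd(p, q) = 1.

523/61

Use the convergent recurrence hₖ = aₖ·hₖ₋₁ + hₖ₋₂ (and likewise for the denominators kₖ):
a_0 = 8: 8/1
a_1 = 1: 9/1
a_2 = 1: 17/2
a_3 = 2: 43/5
a_4 = 1: 60/7
a_5 = 8: 523/61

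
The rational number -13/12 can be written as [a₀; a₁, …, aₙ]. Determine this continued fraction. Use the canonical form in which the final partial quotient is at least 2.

[-2; 1, 11]

-13 ÷ 12 → quotient -2, remainder 11
12 ÷ 11 → quotient 1, remainder 1
11 ÷ 1 → quotient 11, remainder 0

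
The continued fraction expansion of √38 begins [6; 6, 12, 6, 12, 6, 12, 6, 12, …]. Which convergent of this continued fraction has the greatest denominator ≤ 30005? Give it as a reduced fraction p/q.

33294/5401

a_0 = 6: 6/1  (≤ bound)
a_1 = 6: 37/6  (≤ bound)
a_2 = 12: 450/73  (≤ bound)
a_3 = 6: 2737/444  (≤ bound)
a_4 = 12: 33294/5401  (≤ bound)
a_5 = 6: 202501/32850  (> 30005, stop)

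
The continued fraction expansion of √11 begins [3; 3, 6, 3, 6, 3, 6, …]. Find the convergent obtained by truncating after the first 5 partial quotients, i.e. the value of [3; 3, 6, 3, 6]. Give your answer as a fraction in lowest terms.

Start with 6.
3 + 1/(6/1) = 3 + 1/6 = 19/6
6 + 1/(19/6) = 6 + 6/19 = 120/19
3 + 1/(120/19) = 3 + 19/120 = 379/120
3 + 1/(379/120) = 3 + 120/379 = 1257/379

1257/379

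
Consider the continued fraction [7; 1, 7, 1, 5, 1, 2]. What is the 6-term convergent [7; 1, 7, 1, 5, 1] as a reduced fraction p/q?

489/62

Start with 1.
5 + 1/(1/1) = 5 + 1/1 = 6/1
1 + 1/(6/1) = 1 + 1/6 = 7/6
7 + 1/(7/6) = 7 + 6/7 = 55/7
1 + 1/(55/7) = 1 + 7/55 = 62/55
7 + 1/(62/55) = 7 + 55/62 = 489/62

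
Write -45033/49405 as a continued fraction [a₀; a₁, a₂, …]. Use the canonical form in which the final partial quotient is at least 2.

Run the Euclidean algorithm, recording each quotient:
-45033 ÷ 49405 → quotient -1, remainder 4372
49405 ÷ 4372 → quotient 11, remainder 1313
4372 ÷ 1313 → quotient 3, remainder 433
1313 ÷ 433 → quotient 3, remainder 14
433 ÷ 14 → quotient 30, remainder 13
14 ÷ 13 → quotient 1, remainder 1
13 ÷ 1 → quotient 13, remainder 0

[-1; 11, 3, 3, 30, 1, 13]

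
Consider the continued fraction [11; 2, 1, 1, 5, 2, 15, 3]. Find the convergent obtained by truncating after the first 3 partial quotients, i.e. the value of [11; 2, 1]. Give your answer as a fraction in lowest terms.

Work from the innermost term outward:
Start with 1.
2 + 1/(1/1) = 2 + 1/1 = 3/1
11 + 1/(3/1) = 11 + 1/3 = 34/3

34/3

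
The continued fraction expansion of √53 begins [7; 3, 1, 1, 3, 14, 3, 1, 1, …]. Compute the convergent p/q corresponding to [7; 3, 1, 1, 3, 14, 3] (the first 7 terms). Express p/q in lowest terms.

7979/1096

a_0 = 7: 7/1
a_1 = 3: 22/3
a_2 = 1: 29/4
a_3 = 1: 51/7
a_4 = 3: 182/25
a_5 = 14: 2599/357
a_6 = 3: 7979/1096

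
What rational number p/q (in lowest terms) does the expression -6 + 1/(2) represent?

-11/2

Start with 2.
-6 + 1/(2/1) = -6 + 1/2 = -11/2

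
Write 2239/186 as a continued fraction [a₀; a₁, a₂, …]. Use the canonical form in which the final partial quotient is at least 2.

Repeatedly divide and take the remainder:
2239 ÷ 186 → quotient 12, remainder 7
186 ÷ 7 → quotient 26, remainder 4
7 ÷ 4 → quotient 1, remainder 3
4 ÷ 3 → quotient 1, remainder 1
3 ÷ 1 → quotient 3, remainder 0

[12; 26, 1, 1, 3]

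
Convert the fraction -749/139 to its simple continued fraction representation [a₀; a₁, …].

Apply division with remainder until the remainder is 0:
-749 ÷ 139 → quotient -6, remainder 85
139 ÷ 85 → quotient 1, remainder 54
85 ÷ 54 → quotient 1, remainder 31
54 ÷ 31 → quotient 1, remainder 23
31 ÷ 23 → quotient 1, remainder 8
23 ÷ 8 → quotient 2, remainder 7
8 ÷ 7 → quotient 1, remainder 1
7 ÷ 1 → quotient 7, remainder 0

[-6; 1, 1, 1, 1, 2, 1, 7]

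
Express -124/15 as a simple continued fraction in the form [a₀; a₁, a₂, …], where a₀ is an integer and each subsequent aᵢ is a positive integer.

⌊-124/15⌋ = -9, remainder 11
⌊15/11⌋ = 1, remainder 4
⌊11/4⌋ = 2, remainder 3
⌊4/3⌋ = 1, remainder 1
⌊3/1⌋ = 3, remainder 0

[-9; 1, 2, 1, 3]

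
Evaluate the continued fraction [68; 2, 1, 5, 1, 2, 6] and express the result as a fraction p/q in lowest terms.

Start with 6.
2 + 1/(6/1) = 2 + 1/6 = 13/6
1 + 1/(13/6) = 1 + 6/13 = 19/13
5 + 1/(19/13) = 5 + 13/19 = 108/19
1 + 1/(108/19) = 1 + 19/108 = 127/108
2 + 1/(127/108) = 2 + 108/127 = 362/127
68 + 1/(362/127) = 68 + 127/362 = 24743/362

24743/362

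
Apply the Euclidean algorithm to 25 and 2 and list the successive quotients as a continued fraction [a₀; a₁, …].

Run the Euclidean algorithm, recording each quotient:
⌊25/2⌋ = 12, remainder 1
⌊2/1⌋ = 2, remainder 0

[12; 2]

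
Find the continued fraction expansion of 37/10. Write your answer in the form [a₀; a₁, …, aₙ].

[3; 1, 2, 3]

37 = 3·10 + 7, so a_0 = 3
10 = 1·7 + 3, so a_1 = 1
7 = 2·3 + 1, so a_2 = 2
3 = 3·1 + 0, so a_3 = 3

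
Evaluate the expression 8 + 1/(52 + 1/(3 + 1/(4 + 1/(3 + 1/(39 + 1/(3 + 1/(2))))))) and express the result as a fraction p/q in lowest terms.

Start with 2.
3 + 1/(2/1) = 3 + 1/2 = 7/2
39 + 1/(7/2) = 39 + 2/7 = 275/7
3 + 1/(275/7) = 3 + 7/275 = 832/275
4 + 1/(832/275) = 4 + 275/832 = 3603/832
3 + 1/(3603/832) = 3 + 832/3603 = 11641/3603
52 + 1/(11641/3603) = 52 + 3603/11641 = 608935/11641
8 + 1/(608935/11641) = 8 + 11641/608935 = 4883121/608935

4883121/608935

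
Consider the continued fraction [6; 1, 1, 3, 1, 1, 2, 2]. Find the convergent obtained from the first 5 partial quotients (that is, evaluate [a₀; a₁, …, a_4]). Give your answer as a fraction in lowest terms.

59/9

Start with 1.
3 + 1/(1/1) = 3 + 1/1 = 4/1
1 + 1/(4/1) = 1 + 1/4 = 5/4
1 + 1/(5/4) = 1 + 4/5 = 9/5
6 + 1/(9/5) = 6 + 5/9 = 59/9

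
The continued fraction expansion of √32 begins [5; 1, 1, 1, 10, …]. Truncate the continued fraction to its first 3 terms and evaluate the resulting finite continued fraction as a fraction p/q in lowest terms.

a_0 = 5: 5/1
a_1 = 1: 6/1
a_2 = 1: 11/2

11/2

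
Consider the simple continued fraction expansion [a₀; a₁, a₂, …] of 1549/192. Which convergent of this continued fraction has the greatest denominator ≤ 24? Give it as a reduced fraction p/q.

121/15

a_0 = 8: 8/1  (≤ bound)
a_1 = 14: 113/14  (≤ bound)
a_2 = 1: 121/15  (≤ bound)
a_3 = 3: 476/59  (> 24, stop)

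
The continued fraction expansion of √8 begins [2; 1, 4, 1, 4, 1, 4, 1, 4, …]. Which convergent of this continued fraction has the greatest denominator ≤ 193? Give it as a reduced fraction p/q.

a_0 = 2: 2/1  (≤ bound)
a_1 = 1: 3/1  (≤ bound)
a_2 = 4: 14/5  (≤ bound)
a_3 = 1: 17/6  (≤ bound)
a_4 = 4: 82/29  (≤ bound)
a_5 = 1: 99/35  (≤ bound)
a_6 = 4: 478/169  (≤ bound)
a_7 = 1: 577/204  (> 193, stop)

478/169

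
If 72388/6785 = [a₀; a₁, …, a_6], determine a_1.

1

72388 ÷ 6785 → quotient 10, remainder 4538
6785 ÷ 4538 → quotient 1, remainder 2247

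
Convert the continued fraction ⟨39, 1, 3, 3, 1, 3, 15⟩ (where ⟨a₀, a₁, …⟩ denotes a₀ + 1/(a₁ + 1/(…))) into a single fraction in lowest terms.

38851/977

a_0 = 39: 39/1
a_1 = 1: 40/1
a_2 = 3: 159/4
a_3 = 3: 517/13
a_4 = 1: 676/17
a_5 = 3: 2545/64
a_6 = 15: 38851/977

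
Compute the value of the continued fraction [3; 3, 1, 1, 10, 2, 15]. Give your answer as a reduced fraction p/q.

7878/2399

Starting at the tail and folding back:
Start with 15.
2 + 1/(15/1) = 2 + 1/15 = 31/15
10 + 1/(31/15) = 10 + 15/31 = 325/31
1 + 1/(325/31) = 1 + 31/325 = 356/325
1 + 1/(356/325) = 1 + 325/356 = 681/356
3 + 1/(681/356) = 3 + 356/681 = 2399/681
3 + 1/(2399/681) = 3 + 681/2399 = 7878/2399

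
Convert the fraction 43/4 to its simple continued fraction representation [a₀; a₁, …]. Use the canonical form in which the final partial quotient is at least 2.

Run the Euclidean algorithm, recording each quotient:
43 ÷ 4 → quotient 10, remainder 3
4 ÷ 3 → quotient 1, remainder 1
3 ÷ 1 → quotient 3, remainder 0

[10; 1, 3]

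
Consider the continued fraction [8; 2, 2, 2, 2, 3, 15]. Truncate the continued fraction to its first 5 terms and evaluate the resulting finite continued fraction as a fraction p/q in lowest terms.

244/29

Collapse the nested fraction from the inside out:
Start with 2.
2 + 1/(2/1) = 2 + 1/2 = 5/2
2 + 1/(5/2) = 2 + 2/5 = 12/5
2 + 1/(12/5) = 2 + 5/12 = 29/12
8 + 1/(29/12) = 8 + 12/29 = 244/29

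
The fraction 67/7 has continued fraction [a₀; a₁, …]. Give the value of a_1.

Repeatedly divide and take the remainder:
67 = 9·7 + 4, so a_0 = 9
7 = 1·4 + 3, so a_1 = 1

1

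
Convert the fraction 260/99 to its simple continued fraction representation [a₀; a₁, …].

[2; 1, 1, 1, 2, 12]

260 ÷ 99 → quotient 2, remainder 62
99 ÷ 62 → quotient 1, remainder 37
62 ÷ 37 → quotient 1, remainder 25
37 ÷ 25 → quotient 1, remainder 12
25 ÷ 12 → quotient 2, remainder 1
12 ÷ 1 → quotient 12, remainder 0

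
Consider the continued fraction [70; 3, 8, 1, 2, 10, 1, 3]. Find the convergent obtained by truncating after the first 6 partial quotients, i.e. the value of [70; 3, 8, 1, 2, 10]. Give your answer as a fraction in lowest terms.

58929/838

a_0 = 70: 70/1
a_1 = 3: 211/3
a_2 = 8: 1758/25
a_3 = 1: 1969/28
a_4 = 2: 5696/81
a_5 = 10: 58929/838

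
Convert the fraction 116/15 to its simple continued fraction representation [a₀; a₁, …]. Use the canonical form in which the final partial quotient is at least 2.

116 = 7·15 + 11, so a_0 = 7
15 = 1·11 + 4, so a_1 = 1
11 = 2·4 + 3, so a_2 = 2
4 = 1·3 + 1, so a_3 = 1
3 = 3·1 + 0, so a_4 = 3

[7; 1, 2, 1, 3]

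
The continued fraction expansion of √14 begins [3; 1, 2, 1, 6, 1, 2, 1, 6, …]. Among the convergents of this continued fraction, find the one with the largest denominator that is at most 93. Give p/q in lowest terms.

333/89

a_0 = 3: 3/1  (≤ bound)
a_1 = 1: 4/1  (≤ bound)
a_2 = 2: 11/3  (≤ bound)
a_3 = 1: 15/4  (≤ bound)
a_4 = 6: 101/27  (≤ bound)
a_5 = 1: 116/31  (≤ bound)
a_6 = 2: 333/89  (≤ bound)
a_7 = 1: 449/120  (> 93, stop)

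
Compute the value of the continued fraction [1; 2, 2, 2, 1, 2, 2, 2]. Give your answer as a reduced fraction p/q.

373/264

Start with 2.
2 + 1/(2/1) = 2 + 1/2 = 5/2
2 + 1/(5/2) = 2 + 2/5 = 12/5
1 + 1/(12/5) = 1 + 5/12 = 17/12
2 + 1/(17/12) = 2 + 12/17 = 46/17
2 + 1/(46/17) = 2 + 17/46 = 109/46
2 + 1/(109/46) = 2 + 46/109 = 264/109
1 + 1/(264/109) = 1 + 109/264 = 373/264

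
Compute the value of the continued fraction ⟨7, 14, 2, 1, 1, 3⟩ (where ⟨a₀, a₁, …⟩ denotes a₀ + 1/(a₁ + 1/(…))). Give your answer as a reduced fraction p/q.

1831/259

Work from the innermost term outward:
Start with 3.
1 + 1/(3/1) = 1 + 1/3 = 4/3
1 + 1/(4/3) = 1 + 3/4 = 7/4
2 + 1/(7/4) = 2 + 4/7 = 18/7
14 + 1/(18/7) = 14 + 7/18 = 259/18
7 + 1/(259/18) = 7 + 18/259 = 1831/259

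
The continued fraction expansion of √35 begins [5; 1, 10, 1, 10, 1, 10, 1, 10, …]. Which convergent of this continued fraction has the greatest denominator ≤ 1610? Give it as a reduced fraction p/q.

a_0 = 5: 5/1  (≤ bound)
a_1 = 1: 6/1  (≤ bound)
a_2 = 10: 65/11  (≤ bound)
a_3 = 1: 71/12  (≤ bound)
a_4 = 10: 775/131  (≤ bound)
a_5 = 1: 846/143  (≤ bound)
a_6 = 10: 9235/1561  (≤ bound)
a_7 = 1: 10081/1704  (> 1610, stop)

9235/1561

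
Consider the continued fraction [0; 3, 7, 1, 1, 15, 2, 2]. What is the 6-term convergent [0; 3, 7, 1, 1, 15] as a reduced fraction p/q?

a_0 = 0: 0/1
a_1 = 3: 1/3
a_2 = 7: 7/22
a_3 = 1: 8/25
a_4 = 1: 15/47
a_5 = 15: 233/730

233/730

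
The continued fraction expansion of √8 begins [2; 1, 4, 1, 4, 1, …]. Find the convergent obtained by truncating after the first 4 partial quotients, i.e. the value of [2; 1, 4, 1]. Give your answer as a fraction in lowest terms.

Work from the innermost term outward:
Start with 1.
4 + 1/(1/1) = 4 + 1/1 = 5/1
1 + 1/(5/1) = 1 + 1/5 = 6/5
2 + 1/(6/5) = 2 + 5/6 = 17/6

17/6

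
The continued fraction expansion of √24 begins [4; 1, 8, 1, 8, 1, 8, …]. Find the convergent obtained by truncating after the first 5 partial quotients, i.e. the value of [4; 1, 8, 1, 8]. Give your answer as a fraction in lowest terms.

436/89

Collapse the nested fraction from the inside out:
Start with 8.
1 + 1/(8/1) = 1 + 1/8 = 9/8
8 + 1/(9/8) = 8 + 8/9 = 80/9
1 + 1/(80/9) = 1 + 9/80 = 89/80
4 + 1/(89/80) = 4 + 80/89 = 436/89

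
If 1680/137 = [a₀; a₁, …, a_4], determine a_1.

3

⌊1680/137⌋ = 12, remainder 36
⌊137/36⌋ = 3, remainder 29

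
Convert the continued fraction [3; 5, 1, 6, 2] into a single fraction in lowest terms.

a_0 = 3: 3/1
a_1 = 5: 16/5
a_2 = 1: 19/6
a_3 = 6: 130/41
a_4 = 2: 279/88

279/88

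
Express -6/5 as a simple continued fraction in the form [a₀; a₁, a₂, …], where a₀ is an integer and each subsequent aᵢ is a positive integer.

[-2; 1, 4]

Apply division with remainder until the remainder is 0:
-6 ÷ 5 → quotient -2, remainder 4
5 ÷ 4 → quotient 1, remainder 1
4 ÷ 1 → quotient 4, remainder 0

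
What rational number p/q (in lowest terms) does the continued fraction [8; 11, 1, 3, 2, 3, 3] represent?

a_0 = 8: 8/1
a_1 = 11: 89/11
a_2 = 1: 97/12
a_3 = 3: 380/47
a_4 = 2: 857/106
a_5 = 3: 2951/365
a_6 = 3: 9710/1201

9710/1201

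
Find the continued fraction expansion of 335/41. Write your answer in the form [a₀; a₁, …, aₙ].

335 = 8·41 + 7, so a_0 = 8
41 = 5·7 + 6, so a_1 = 5
7 = 1·6 + 1, so a_2 = 1
6 = 6·1 + 0, so a_3 = 6

[8; 5, 1, 6]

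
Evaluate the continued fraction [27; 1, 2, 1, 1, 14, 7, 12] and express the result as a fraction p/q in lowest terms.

242623/8754

a_0 = 27: 27/1
a_1 = 1: 28/1
a_2 = 2: 83/3
a_3 = 1: 111/4
a_4 = 1: 194/7
a_5 = 14: 2827/102
a_6 = 7: 19983/721
a_7 = 12: 242623/8754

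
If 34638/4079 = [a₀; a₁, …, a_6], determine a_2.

29

Run the Euclidean algorithm, recording each quotient:
34638 = 8·4079 + 2006, so a_0 = 8
4079 = 2·2006 + 67, so a_1 = 2
2006 = 29·67 + 63, so a_2 = 29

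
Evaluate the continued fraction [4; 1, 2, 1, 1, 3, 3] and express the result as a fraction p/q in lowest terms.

387/82

Start with 3.
3 + 1/(3/1) = 3 + 1/3 = 10/3
1 + 1/(10/3) = 1 + 3/10 = 13/10
1 + 1/(13/10) = 1 + 10/13 = 23/13
2 + 1/(23/13) = 2 + 13/23 = 59/23
1 + 1/(59/23) = 1 + 23/59 = 82/59
4 + 1/(82/59) = 4 + 59/82 = 387/82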